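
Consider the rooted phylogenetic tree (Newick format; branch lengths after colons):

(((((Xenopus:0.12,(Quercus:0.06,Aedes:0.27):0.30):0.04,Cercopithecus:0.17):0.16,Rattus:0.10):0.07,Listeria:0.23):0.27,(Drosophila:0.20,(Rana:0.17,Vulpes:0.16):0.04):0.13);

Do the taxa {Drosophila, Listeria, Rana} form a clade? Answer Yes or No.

The MRCA of the listed taxa is the root, so the smallest clade containing them is the whole tree.
That clade also contains Aedes, Cercopithecus, Quercus, Rattus, Vulpes, Xenopus, which are not in the proposed group, so the group is not monophyletic.

No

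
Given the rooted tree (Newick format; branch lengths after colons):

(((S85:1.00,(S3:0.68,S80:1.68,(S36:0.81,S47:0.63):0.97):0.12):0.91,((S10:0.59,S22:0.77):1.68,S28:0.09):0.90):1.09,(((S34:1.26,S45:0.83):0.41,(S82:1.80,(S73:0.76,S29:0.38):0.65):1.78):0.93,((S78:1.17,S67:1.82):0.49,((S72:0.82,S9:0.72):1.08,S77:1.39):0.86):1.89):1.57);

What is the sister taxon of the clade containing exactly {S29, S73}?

S82

The clade containing exactly {S29, S73} attaches to the tree at the node subtending (S82,(S73,S29)).
The other lineage descending from that same node — the sister group — is the single tip S82.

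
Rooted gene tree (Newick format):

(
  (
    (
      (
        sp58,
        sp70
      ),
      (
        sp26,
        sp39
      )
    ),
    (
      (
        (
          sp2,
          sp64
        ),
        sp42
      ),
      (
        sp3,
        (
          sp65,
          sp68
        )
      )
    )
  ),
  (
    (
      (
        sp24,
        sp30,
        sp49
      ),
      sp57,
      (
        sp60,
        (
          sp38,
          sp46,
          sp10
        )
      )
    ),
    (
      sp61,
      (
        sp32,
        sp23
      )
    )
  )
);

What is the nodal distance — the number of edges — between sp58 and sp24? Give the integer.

8

The MRCA of sp58 and sp24 is the root of the tree.
From sp58 up to that node: 4 branches. From sp24 up to the same node: 4 branches. Total: 4 + 4 = 8.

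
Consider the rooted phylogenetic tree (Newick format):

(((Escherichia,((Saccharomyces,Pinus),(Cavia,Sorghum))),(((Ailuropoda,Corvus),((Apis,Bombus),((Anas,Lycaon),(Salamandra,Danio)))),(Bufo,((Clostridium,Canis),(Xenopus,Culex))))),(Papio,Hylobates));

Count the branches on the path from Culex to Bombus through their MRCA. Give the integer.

The MRCA of Culex and Bombus is the node subtending (((Ailuropoda,Corvus),((Apis,Bombus),((Anas,Lycaon),(Salamandra,Danio)))),(Bufo,((Clostridium,Canis),(Xenopus,Culex)))).
From Culex up to that node: 4 branches. From Bombus up to the same node: 4 branches. Total: 4 + 4 = 8.

8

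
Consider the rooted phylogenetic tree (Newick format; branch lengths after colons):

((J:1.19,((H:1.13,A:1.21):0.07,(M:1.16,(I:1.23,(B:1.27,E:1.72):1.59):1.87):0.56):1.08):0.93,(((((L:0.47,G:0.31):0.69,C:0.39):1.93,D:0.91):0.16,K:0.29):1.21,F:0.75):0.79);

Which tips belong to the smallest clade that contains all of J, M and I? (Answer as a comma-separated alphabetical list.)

A, B, E, H, I, J, M

Tracing J: it sits inside (J,((H,A),(M,(I,(B,E))))).
Tracing M: it sits inside (M,(I,(B,E))).
Tracing I: it sits inside (I,(B,E)).
The smallest clade enclosing all 3 is (J,((H,A),(M,(I,(B,E))))); the answer is its 7 terminal taxa in alphabetical order.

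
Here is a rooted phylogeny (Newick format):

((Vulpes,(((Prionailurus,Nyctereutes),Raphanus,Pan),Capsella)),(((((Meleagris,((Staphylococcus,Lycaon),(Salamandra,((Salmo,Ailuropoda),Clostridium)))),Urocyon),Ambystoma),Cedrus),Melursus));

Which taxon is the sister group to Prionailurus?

Nyctereutes

Prionailurus attaches to the tree at the node subtending (Prionailurus,Nyctereutes).
The other lineage descending from that same node — the sister group — is the single tip Nyctereutes.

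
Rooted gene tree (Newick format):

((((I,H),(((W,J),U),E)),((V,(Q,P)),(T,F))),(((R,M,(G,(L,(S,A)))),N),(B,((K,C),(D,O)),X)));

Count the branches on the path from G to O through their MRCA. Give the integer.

8

The MRCA of G and O is the node subtending (((R,M,(G,(L,(S,A)))),N),(B,((K,C),(D,O)),X)).
From G up to that node: 4 branches. From O up to the same node: 4 branches. Total: 4 + 4 = 8.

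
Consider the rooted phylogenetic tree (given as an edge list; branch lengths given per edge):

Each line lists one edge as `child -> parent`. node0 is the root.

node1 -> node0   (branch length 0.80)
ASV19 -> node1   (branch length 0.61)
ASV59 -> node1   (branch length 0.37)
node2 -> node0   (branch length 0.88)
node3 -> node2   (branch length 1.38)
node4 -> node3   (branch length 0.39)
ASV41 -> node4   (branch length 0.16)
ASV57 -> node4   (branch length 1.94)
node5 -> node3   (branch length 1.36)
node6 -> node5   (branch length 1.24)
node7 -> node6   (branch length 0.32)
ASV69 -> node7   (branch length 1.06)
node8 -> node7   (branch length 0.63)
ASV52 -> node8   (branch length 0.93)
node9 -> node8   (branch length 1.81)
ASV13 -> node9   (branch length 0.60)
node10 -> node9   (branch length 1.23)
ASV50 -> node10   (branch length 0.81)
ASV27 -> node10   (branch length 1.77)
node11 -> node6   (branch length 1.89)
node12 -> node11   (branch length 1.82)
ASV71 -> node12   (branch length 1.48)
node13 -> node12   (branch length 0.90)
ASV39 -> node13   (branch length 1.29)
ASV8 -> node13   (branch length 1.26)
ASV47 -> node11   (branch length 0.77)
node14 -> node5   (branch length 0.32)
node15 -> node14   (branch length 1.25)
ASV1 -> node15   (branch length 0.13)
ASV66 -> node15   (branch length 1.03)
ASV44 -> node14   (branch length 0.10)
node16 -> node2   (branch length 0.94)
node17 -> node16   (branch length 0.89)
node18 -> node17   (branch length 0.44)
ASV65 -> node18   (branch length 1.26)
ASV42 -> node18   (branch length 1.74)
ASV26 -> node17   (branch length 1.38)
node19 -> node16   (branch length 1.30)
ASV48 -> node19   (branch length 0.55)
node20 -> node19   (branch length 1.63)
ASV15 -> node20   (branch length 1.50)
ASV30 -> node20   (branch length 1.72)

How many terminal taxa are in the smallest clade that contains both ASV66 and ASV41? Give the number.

14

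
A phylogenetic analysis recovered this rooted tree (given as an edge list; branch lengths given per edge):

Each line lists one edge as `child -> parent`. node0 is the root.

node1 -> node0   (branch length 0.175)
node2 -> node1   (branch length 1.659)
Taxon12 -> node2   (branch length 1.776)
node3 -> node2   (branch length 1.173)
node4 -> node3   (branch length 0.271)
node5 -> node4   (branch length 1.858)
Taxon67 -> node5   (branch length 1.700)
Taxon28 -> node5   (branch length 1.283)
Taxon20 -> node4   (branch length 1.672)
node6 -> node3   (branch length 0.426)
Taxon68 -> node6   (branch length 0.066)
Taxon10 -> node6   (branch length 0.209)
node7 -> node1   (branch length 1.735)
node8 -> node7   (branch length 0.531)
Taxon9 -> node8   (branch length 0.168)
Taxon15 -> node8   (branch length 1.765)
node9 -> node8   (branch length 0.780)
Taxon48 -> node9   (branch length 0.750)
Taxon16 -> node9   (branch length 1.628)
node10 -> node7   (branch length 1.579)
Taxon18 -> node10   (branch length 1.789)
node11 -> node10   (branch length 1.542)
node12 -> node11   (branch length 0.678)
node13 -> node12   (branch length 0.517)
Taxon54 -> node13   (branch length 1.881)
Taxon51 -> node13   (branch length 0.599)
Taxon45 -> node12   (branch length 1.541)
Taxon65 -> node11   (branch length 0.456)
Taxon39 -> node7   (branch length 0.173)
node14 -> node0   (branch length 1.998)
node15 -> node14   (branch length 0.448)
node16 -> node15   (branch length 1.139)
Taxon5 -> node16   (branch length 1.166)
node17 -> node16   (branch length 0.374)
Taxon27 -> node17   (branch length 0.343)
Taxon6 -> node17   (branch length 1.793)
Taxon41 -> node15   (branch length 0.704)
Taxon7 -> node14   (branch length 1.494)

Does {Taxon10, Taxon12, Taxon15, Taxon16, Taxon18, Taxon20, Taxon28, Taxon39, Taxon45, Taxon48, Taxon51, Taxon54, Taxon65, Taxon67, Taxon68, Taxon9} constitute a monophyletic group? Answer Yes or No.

Yes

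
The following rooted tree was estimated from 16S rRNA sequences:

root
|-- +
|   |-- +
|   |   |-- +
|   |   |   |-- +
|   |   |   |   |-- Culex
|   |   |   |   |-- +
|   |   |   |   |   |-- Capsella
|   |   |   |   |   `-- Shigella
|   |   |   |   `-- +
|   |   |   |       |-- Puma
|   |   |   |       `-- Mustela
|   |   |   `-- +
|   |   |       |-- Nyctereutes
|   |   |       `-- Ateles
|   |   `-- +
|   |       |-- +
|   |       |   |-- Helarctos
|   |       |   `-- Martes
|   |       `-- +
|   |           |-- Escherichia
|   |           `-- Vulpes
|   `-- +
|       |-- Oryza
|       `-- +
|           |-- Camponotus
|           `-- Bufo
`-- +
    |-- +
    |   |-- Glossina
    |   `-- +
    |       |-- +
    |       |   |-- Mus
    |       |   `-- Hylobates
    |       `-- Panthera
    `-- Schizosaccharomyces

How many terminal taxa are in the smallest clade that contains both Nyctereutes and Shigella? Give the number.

7

The MRCA of Nyctereutes and Shigella is the node subtending ((Culex,(Capsella,Shigella),(Puma,Mustela)),(Nyctereutes,Ateles)).
That clade contains 7 terminal taxa: Ateles, Capsella, Culex, Mustela, Nyctereutes, Puma, Shigella.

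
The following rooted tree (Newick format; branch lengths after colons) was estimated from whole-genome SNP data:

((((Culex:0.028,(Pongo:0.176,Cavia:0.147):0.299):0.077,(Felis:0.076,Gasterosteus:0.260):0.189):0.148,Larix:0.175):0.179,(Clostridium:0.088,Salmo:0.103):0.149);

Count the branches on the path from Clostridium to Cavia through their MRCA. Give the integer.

7

The MRCA of Clostridium and Cavia is the root of the tree.
From Clostridium up to that node: 2 branches. From Cavia up to the same node: 5 branches. Total: 2 + 5 = 7.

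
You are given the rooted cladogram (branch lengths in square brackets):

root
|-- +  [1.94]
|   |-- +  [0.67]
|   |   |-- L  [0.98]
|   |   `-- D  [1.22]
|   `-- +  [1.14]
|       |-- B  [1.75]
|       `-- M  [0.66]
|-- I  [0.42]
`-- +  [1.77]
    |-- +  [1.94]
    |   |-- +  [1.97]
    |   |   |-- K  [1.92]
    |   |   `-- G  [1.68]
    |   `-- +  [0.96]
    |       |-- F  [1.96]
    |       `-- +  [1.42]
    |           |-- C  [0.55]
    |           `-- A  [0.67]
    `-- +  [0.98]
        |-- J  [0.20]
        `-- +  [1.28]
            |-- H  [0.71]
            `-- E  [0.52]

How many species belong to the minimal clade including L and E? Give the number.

13

The MRCA of L and E is the root, so the clade is the entire tree.
That clade contains 13 terminal taxa: A, B, C, D, E, F, G, H, I, J, K, L, M.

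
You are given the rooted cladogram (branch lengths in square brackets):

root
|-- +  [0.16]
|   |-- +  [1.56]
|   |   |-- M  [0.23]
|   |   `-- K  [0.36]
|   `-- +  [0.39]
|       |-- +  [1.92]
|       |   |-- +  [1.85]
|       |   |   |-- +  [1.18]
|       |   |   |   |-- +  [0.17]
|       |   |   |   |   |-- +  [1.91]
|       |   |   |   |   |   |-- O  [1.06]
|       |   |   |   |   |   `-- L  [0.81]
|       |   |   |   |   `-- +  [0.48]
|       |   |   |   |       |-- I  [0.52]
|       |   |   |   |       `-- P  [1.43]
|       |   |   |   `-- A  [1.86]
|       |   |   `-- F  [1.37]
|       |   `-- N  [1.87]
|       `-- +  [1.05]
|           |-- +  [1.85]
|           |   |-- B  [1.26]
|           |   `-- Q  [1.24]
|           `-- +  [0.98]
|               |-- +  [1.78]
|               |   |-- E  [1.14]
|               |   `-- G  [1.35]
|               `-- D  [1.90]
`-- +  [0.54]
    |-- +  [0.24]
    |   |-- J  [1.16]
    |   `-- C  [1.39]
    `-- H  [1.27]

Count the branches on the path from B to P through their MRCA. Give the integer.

The MRCA of B and P is the node subtending ((((((O,L),(I,P)),A),F),N),((B,Q),((E,G),D))).
From B up to that node: 3 branches. From P up to the same node: 6 branches. Total: 3 + 6 = 9.

9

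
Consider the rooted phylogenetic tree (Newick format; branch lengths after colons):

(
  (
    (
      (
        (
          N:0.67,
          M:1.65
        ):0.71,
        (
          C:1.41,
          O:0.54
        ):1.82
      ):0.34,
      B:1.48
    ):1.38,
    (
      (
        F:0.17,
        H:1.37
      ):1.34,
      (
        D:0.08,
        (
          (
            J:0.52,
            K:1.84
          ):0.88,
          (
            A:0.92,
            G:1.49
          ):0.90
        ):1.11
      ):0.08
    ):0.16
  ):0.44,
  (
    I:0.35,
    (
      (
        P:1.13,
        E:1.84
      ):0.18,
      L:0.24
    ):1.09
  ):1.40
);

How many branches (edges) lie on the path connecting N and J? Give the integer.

The MRCA of N and J is the node subtending ((((N,M),(C,O)),B),((F,H),(D,((J,K),(A,G))))).
From N up to that node: 4 branches. From J up to the same node: 5 branches. Total: 4 + 5 = 9.

9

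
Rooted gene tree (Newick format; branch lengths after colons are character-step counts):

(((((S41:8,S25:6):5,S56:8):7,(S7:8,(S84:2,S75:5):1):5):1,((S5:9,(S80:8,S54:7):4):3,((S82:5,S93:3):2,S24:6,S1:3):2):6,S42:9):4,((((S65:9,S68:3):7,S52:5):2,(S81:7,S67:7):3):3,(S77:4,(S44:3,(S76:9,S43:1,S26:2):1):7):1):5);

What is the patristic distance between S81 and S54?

42

The path runs S81 → … → MRCA → … → S54; the MRCA is the root of the tree.
Branch lengths along that path: 7 + 3 + 3 + 5 + 4 + 6 + 3 + 4 + 7 = 42.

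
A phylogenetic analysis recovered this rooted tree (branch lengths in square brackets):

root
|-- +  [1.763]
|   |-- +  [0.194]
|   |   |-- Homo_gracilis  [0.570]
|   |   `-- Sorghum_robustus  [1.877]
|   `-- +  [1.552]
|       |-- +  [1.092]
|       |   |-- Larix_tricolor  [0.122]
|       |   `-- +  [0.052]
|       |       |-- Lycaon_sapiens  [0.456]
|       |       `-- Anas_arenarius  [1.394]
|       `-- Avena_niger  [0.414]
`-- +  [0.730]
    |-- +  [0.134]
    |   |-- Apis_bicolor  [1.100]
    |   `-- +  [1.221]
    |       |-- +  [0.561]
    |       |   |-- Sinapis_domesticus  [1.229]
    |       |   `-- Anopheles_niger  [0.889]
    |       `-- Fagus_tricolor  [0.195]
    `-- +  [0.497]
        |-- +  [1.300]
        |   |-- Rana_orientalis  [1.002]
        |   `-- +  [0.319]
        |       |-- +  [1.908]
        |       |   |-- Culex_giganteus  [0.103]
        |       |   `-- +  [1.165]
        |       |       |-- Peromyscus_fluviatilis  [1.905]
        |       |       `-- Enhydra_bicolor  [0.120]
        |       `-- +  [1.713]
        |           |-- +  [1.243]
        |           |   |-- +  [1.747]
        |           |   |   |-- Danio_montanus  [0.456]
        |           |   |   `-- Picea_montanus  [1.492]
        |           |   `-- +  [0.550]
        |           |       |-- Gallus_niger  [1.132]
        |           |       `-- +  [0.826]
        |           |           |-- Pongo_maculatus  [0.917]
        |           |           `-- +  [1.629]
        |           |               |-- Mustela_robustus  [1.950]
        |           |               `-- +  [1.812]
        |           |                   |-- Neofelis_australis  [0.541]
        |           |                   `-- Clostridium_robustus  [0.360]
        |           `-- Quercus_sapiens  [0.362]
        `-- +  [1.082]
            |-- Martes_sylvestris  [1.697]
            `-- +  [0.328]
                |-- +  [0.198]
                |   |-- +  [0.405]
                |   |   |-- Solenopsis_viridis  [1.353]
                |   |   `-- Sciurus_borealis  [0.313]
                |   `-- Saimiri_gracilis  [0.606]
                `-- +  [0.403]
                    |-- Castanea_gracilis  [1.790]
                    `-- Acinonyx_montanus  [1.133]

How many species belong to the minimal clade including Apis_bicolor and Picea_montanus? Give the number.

22

The MRCA of Apis_bicolor and Picea_montanus is the node subtending ((Apis_bicolor,((Sinapis_domesticus,Anopheles_niger),Fagus_tricolor)),((Rana_orientalis,((Culex_giganteus,(Peromyscus_fluviatilis,Enhydra_bicolor)),(((Danio_montanus,Picea_montanus),(Gallus_niger,(Pongo_maculatus,(Mustela_robustus,(Neofelis_australis,Clostridium_robustus))))),Quercus_sapiens))),(Martes_sylvestris,(((Solenopsis_viridis,Sciurus_borealis),Saimiri_gracilis),(Castanea_gracilis,Acinonyx_montanus))))).
That clade contains 22 terminal taxa: Acinonyx_montanus, Anopheles_niger, Apis_bicolor, Castanea_gracilis, Clostridium_robustus, Culex_giganteus, Danio_montanus, Enhydra_bicolor, Fagus_tricolor, Gallus_niger, Martes_sylvestris, Mustela_robustus, Neofelis_australis, Peromyscus_fluviatilis, Picea_montanus, Pongo_maculatus, Quercus_sapiens, Rana_orientalis, Saimiri_gracilis, Sciurus_borealis, Sinapis_domesticus, Solenopsis_viridis.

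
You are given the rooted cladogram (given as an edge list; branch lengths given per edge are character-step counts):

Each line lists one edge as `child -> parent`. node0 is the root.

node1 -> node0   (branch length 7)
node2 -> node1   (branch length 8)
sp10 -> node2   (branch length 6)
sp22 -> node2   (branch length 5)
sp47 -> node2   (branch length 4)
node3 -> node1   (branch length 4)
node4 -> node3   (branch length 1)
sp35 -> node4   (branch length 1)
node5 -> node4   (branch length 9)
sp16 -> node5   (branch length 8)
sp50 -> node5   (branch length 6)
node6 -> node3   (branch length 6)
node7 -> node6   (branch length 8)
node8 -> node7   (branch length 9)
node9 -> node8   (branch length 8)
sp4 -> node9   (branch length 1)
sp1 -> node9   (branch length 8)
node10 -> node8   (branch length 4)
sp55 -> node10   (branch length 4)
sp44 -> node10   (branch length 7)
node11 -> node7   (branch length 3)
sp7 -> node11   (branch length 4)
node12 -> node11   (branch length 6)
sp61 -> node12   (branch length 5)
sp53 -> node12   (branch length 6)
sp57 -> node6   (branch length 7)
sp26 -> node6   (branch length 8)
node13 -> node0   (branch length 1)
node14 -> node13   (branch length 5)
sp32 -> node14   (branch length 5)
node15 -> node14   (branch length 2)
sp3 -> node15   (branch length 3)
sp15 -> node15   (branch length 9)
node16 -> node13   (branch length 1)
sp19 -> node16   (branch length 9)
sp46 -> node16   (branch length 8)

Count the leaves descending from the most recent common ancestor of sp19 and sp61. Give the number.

The MRCA of sp19 and sp61 is the root, so the clade is the entire tree.
That clade contains 20 terminal taxa: sp1, sp10, sp15, sp16, sp19, sp22, sp26, sp3, sp32, sp35, sp4, sp44, sp46, sp47, sp50, sp53, sp55, sp57, sp61, sp7.

20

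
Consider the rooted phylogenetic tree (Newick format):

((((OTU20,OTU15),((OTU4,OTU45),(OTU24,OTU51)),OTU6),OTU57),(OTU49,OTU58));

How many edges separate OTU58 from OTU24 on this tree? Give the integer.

7

The MRCA of OTU58 and OTU24 is the root of the tree.
From OTU58 up to that node: 2 branches. From OTU24 up to the same node: 5 branches. Total: 2 + 5 = 7.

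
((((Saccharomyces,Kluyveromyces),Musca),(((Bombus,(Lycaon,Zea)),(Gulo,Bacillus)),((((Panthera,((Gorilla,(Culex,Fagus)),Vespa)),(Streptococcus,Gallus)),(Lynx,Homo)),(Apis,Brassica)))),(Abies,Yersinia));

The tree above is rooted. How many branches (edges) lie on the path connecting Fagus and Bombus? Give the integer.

11

The MRCA of Fagus and Bombus is the node subtending (((Bombus,(Lycaon,Zea)),(Gulo,Bacillus)),((((Panthera,((Gorilla,(Culex,Fagus)),Vespa)),(Streptococcus,Gallus)),(Lynx,Homo)),(Apis,Brassica))).
From Fagus up to that node: 8 branches. From Bombus up to the same node: 3 branches. Total: 8 + 3 = 11.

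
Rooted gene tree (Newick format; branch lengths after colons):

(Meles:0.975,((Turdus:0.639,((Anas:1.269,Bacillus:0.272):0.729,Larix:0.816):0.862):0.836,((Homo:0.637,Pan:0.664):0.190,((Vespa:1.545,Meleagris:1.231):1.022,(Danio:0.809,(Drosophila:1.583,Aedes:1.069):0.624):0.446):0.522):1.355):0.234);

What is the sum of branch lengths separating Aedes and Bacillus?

The path runs Aedes → … → MRCA → … → Bacillus; the MRCA is the node subtending ((Turdus,((Anas,Bacillus),Larix)),((Homo,Pan),((Vespa,Meleagris),(Danio,(Drosophila,Aedes))))).
Branch lengths along that path: 1.069 + 0.624 + 0.446 + 0.522 + 1.355 + 0.836 + 0.862 + 0.729 + 0.272 = 6.715.

6.715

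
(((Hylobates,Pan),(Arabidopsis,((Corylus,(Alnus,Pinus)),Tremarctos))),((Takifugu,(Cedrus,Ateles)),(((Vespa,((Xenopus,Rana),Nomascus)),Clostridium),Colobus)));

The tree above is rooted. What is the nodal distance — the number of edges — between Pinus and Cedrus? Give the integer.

10

The MRCA of Pinus and Cedrus is the root of the tree.
From Pinus up to that node: 6 branches. From Cedrus up to the same node: 4 branches. Total: 6 + 4 = 10.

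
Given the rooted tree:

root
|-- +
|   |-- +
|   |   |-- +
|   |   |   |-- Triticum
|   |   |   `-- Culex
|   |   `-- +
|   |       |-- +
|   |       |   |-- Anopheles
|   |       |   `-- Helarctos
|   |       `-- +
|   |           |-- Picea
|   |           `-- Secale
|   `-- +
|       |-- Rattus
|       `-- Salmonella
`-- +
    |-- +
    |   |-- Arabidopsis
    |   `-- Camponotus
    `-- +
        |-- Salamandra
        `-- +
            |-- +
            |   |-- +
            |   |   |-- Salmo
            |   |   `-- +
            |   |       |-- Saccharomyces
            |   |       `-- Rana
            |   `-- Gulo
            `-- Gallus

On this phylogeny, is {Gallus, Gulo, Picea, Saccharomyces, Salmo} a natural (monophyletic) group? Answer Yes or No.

No

The MRCA of the listed taxa is the root, so the smallest clade containing them is the whole tree.
That clade also contains Anopheles, Arabidopsis, Camponotus, Culex, Helarctos, Rana, Rattus, Salamandra, Salmonella, Secale, Triticum, which are not in the proposed group, so the group is not monophyletic.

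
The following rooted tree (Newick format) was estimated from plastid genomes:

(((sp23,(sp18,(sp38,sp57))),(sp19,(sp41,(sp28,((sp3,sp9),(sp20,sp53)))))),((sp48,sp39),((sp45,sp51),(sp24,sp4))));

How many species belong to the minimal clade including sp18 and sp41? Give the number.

The MRCA of sp18 and sp41 is the node subtending ((sp23,(sp18,(sp38,sp57))),(sp19,(sp41,(sp28,((sp3,sp9),(sp20,sp53)))))).
That clade contains 11 terminal taxa: sp18, sp19, sp20, sp23, sp28, sp3, sp38, sp41, sp53, sp57, sp9.

11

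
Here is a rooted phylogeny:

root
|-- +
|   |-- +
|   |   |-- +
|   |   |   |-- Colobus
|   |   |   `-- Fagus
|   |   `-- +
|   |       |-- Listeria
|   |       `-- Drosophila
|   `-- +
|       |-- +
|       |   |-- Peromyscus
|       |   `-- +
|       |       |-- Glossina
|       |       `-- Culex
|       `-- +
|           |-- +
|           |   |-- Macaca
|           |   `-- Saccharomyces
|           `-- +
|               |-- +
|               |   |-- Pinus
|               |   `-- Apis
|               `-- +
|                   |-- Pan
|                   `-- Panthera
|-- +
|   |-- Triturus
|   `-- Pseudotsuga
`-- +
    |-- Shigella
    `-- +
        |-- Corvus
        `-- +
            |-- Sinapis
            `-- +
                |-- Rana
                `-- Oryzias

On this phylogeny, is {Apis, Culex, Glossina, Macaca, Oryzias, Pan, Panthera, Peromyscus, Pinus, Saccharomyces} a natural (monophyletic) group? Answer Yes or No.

No

The MRCA of the listed taxa is the root, so the smallest clade containing them is the whole tree.
That clade also contains Colobus, Corvus, Drosophila, Fagus, Listeria, Pseudotsuga, Rana, Shigella, Sinapis, Triturus, which are not in the proposed group, so the group is not monophyletic.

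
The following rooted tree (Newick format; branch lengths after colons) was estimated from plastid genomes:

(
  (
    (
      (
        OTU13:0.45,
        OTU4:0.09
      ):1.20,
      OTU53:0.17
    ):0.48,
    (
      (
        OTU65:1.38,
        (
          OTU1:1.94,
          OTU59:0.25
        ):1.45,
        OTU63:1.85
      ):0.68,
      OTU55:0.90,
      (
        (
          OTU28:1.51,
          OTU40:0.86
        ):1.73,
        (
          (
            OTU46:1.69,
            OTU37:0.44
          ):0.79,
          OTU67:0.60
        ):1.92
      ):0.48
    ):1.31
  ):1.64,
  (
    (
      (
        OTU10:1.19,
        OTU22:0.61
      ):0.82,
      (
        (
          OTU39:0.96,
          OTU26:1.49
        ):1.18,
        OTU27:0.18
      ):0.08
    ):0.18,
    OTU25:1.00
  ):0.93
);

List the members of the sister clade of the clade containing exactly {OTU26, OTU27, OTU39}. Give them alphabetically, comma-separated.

The clade containing exactly {OTU26, OTU27, OTU39} attaches to the tree at the node subtending ((OTU10,OTU22),((OTU39,OTU26),OTU27)).
The other lineage descending from that same node — the sister group — is (OTU10,OTU22); its 2 tips in alphabetical order are the answer.

OTU10, OTU22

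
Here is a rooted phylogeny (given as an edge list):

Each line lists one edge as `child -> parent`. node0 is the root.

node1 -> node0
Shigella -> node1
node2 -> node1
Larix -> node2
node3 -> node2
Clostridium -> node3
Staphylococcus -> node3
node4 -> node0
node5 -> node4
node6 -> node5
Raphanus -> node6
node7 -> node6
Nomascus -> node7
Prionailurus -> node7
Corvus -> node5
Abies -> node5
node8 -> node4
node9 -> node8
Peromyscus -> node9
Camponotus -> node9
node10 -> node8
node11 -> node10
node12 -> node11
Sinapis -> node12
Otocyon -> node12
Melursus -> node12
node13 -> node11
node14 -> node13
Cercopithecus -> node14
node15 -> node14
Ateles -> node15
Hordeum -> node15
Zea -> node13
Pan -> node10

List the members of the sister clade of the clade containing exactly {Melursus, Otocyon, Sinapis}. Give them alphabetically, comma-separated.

Ateles, Cercopithecus, Hordeum, Zea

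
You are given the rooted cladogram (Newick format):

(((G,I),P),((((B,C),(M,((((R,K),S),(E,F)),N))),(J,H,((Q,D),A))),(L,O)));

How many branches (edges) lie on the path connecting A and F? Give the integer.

The MRCA of A and F is the node subtending (((B,C),(M,((((R,K),S),(E,F)),N))),(J,H,((Q,D),A))).
From A up to that node: 3 branches. From F up to the same node: 6 branches. Total: 3 + 6 = 9.

9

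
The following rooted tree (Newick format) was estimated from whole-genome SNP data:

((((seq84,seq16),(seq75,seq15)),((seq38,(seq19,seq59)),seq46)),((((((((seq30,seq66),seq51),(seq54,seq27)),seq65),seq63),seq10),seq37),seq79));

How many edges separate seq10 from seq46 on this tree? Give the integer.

7

The MRCA of seq10 and seq46 is the root of the tree.
From seq10 up to that node: 4 branches. From seq46 up to the same node: 3 branches. Total: 4 + 3 = 7.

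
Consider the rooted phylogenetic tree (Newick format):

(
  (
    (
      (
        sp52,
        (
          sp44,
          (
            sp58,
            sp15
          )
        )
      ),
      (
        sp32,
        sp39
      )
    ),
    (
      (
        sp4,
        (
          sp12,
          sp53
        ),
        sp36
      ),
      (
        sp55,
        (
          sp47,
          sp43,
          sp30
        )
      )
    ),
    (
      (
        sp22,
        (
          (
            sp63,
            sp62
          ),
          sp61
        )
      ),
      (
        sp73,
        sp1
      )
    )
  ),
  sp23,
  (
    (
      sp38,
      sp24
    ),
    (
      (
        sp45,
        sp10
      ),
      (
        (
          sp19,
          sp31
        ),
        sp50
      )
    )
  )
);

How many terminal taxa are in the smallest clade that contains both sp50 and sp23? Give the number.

28

The MRCA of sp50 and sp23 is the root, so the clade is the entire tree.
That clade contains 28 terminal taxa: sp1, sp10, sp12, sp15, sp19, sp22, sp23, sp24, sp30, sp31, sp32, sp36, sp38, sp39, sp4, sp43, sp44, sp45, sp47, sp50, sp52, sp53, sp55, sp58, sp61, sp62, sp63, sp73.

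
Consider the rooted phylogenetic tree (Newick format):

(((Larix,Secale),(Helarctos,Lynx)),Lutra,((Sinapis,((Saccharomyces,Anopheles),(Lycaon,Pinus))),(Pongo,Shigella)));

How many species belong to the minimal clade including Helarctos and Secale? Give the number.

4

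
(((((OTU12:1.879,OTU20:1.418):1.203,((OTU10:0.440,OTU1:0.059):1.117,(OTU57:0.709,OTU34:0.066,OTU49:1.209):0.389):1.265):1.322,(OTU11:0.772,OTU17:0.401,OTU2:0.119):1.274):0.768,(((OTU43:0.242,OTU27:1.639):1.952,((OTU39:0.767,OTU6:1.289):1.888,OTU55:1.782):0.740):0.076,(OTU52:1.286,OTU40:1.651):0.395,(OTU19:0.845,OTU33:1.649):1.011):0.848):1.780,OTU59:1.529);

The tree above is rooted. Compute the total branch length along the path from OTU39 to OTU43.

The path runs OTU39 → … → MRCA → … → OTU43; the MRCA is the node subtending ((OTU43,OTU27),((OTU39,OTU6),OTU55)).
Branch lengths along that path: 0.767 + 1.888 + 0.740 + 1.952 + 0.242 = 5.589.

5.589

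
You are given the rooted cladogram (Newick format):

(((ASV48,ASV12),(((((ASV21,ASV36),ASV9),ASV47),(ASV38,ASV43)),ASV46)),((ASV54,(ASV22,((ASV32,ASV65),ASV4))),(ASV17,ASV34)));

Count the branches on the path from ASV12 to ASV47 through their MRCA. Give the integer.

6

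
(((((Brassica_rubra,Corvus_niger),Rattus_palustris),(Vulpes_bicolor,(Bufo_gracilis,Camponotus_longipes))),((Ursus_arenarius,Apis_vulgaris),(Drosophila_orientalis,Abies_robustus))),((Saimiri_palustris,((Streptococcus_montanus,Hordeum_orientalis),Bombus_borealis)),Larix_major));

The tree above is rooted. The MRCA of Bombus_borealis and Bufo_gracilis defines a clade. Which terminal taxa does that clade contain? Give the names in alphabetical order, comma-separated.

Tracing Bombus_borealis: it sits inside ((Streptococcus_montanus,Hordeum_orientalis),Bombus_borealis).
Tracing Bufo_gracilis: it sits inside (Bufo_gracilis,Camponotus_longipes).
The smallest clade enclosing both is the whole tree (their MRCA is the root), so the answer is all 15 tips in alphabetical order.

Abies_robustus, Apis_vulgaris, Bombus_borealis, Brassica_rubra, Bufo_gracilis, Camponotus_longipes, Corvus_niger, Drosophila_orientalis, Hordeum_orientalis, Larix_major, Rattus_palustris, Saimiri_palustris, Streptococcus_montanus, Ursus_arenarius, Vulpes_bicolor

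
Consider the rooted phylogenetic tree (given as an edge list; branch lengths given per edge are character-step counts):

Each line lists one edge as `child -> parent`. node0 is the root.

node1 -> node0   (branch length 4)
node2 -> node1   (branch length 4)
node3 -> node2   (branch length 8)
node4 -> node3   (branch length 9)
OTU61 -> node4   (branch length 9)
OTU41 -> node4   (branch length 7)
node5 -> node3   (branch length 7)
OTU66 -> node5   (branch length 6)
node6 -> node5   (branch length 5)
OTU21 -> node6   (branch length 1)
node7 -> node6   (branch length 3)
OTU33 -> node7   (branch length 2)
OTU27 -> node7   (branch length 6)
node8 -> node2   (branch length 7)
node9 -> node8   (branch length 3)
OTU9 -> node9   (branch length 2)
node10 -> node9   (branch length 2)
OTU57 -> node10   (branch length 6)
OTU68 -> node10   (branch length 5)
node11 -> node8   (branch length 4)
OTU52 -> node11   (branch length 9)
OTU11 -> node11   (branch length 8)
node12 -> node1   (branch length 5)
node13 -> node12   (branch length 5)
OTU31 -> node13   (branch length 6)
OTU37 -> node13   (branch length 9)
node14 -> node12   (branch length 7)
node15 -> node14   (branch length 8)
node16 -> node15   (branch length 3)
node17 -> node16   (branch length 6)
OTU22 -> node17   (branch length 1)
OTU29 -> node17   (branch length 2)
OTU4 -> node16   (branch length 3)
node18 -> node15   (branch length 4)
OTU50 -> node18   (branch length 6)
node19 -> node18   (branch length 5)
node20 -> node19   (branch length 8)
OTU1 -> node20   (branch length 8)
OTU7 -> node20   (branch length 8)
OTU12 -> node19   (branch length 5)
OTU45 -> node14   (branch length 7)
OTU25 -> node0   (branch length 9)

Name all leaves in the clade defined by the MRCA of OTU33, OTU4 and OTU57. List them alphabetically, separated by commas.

Tracing OTU33: it sits inside (OTU33,OTU27).
Tracing OTU4: it sits inside ((OTU22,OTU29),OTU4).
Tracing OTU57: it sits inside (OTU57,OTU68).
The smallest clade enclosing all 3 is ((((OTU61,OTU41),(OTU66,(OTU21,(OTU33,OTU27)))),((OTU9,(OTU57,OTU68)),(OTU52,OTU11))),((OTU31,OTU37),((((OTU22,OTU29),OTU4),(OTU50,((OTU1,OTU7),OTU12))),OTU45))); the answer is its 21 terminal taxa in alphabetical order.

OTU1, OTU11, OTU12, OTU21, OTU22, OTU27, OTU29, OTU31, OTU33, OTU37, OTU4, OTU41, OTU45, OTU50, OTU52, OTU57, OTU61, OTU66, OTU68, OTU7, OTU9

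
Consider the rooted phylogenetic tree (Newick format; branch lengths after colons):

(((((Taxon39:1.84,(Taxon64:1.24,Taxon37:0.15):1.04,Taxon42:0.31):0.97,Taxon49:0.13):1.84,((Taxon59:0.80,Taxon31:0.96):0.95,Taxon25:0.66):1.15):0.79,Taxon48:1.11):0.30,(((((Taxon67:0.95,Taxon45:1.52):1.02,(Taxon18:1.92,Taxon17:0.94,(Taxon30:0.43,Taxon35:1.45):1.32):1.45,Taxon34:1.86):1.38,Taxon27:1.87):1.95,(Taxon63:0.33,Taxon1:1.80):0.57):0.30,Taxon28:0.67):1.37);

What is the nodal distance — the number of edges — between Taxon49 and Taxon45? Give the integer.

10

The MRCA of Taxon49 and Taxon45 is the root of the tree.
From Taxon49 up to that node: 4 branches. From Taxon45 up to the same node: 6 branches. Total: 4 + 6 = 10.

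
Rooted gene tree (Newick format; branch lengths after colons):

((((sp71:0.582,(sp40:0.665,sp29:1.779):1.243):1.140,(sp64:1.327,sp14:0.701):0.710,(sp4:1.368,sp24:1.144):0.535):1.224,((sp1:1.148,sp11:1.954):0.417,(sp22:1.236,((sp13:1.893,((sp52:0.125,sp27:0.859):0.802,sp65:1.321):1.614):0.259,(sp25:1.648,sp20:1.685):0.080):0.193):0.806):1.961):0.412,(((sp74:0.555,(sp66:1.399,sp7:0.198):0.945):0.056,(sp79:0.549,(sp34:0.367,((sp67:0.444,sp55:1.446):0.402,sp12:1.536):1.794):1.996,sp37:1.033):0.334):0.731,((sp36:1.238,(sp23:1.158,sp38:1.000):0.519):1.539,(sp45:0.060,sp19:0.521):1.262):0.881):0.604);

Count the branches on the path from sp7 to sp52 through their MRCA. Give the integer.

The MRCA of sp7 and sp52 is the root of the tree.
From sp7 up to that node: 5 branches. From sp52 up to the same node: 8 branches. Total: 5 + 8 = 13.

13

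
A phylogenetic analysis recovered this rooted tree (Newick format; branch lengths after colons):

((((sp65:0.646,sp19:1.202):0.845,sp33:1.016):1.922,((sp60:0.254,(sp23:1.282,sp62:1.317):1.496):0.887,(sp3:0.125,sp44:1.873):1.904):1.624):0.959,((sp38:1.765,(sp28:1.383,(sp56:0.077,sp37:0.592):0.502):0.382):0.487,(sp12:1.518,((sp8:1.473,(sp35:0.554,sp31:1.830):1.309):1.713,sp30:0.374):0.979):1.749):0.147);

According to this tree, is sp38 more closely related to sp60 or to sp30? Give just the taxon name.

The MRCA of sp38 and sp30 subtends ((sp38,(sp28,(sp56,sp37))),(sp12,((sp8,(sp35,sp31)),sp30))) (9 taxa).
The MRCA of sp38 and sp60 is the root, subtending the entire tree (17 taxa).
The first is nested inside the second, so sp38 shares a more recent common ancestor with sp30.

sp30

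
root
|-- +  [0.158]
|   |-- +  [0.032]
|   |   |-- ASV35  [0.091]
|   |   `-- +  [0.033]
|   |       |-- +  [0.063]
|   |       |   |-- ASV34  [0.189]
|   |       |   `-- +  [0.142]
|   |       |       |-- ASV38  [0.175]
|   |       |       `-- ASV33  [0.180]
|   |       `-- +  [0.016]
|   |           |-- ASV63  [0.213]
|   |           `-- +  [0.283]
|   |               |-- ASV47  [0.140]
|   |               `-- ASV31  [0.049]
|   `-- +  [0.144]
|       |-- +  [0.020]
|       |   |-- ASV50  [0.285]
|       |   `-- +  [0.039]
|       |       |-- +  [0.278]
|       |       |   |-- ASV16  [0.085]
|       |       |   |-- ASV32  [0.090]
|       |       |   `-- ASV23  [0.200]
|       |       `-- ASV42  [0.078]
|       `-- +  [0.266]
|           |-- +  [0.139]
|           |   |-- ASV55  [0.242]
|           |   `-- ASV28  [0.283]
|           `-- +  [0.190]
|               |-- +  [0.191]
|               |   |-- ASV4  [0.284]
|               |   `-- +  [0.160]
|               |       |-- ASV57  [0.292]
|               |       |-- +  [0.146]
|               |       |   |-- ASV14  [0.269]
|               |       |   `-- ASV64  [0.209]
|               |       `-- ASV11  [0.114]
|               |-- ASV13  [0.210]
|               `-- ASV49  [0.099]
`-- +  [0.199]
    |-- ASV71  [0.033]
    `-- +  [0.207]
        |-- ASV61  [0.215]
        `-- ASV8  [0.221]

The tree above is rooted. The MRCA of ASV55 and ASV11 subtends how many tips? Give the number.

9

The MRCA of ASV55 and ASV11 is the node subtending ((ASV55,ASV28),((ASV4,(ASV57,(ASV14,ASV64),ASV11)),ASV13,ASV49)).
That clade contains 9 terminal taxa: ASV11, ASV13, ASV14, ASV28, ASV4, ASV49, ASV55, ASV57, ASV64.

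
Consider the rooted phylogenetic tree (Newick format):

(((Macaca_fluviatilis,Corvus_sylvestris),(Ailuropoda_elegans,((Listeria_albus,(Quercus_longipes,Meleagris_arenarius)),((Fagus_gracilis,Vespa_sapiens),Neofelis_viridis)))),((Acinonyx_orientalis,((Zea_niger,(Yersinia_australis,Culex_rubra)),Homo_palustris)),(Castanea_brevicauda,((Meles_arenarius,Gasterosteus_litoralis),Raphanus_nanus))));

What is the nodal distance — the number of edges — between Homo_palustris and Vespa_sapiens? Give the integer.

10

The MRCA of Homo_palustris and Vespa_sapiens is the root of the tree.
From Homo_palustris up to that node: 4 branches. From Vespa_sapiens up to the same node: 6 branches. Total: 4 + 6 = 10.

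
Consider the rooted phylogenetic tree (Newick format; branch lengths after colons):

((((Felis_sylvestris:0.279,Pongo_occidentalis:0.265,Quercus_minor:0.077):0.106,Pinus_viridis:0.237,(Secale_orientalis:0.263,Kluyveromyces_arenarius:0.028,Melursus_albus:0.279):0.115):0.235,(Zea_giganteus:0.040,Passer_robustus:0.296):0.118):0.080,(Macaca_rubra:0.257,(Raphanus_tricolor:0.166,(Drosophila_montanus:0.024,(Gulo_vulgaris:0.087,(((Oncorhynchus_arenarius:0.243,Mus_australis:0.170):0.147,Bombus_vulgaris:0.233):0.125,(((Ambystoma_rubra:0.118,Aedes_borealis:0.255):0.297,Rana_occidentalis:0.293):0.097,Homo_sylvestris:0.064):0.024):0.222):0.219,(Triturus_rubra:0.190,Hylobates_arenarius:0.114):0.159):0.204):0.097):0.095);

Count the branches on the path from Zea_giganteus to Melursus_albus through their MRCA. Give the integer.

The MRCA of Zea_giganteus and Melursus_albus is the node subtending (((Felis_sylvestris,Pongo_occidentalis,Quercus_minor),Pinus_viridis,(Secale_orientalis,Kluyveromyces_arenarius,Melursus_albus)),(Zea_giganteus,Passer_robustus)).
From Zea_giganteus up to that node: 2 branches. From Melursus_albus up to the same node: 3 branches. Total: 2 + 3 = 5.

5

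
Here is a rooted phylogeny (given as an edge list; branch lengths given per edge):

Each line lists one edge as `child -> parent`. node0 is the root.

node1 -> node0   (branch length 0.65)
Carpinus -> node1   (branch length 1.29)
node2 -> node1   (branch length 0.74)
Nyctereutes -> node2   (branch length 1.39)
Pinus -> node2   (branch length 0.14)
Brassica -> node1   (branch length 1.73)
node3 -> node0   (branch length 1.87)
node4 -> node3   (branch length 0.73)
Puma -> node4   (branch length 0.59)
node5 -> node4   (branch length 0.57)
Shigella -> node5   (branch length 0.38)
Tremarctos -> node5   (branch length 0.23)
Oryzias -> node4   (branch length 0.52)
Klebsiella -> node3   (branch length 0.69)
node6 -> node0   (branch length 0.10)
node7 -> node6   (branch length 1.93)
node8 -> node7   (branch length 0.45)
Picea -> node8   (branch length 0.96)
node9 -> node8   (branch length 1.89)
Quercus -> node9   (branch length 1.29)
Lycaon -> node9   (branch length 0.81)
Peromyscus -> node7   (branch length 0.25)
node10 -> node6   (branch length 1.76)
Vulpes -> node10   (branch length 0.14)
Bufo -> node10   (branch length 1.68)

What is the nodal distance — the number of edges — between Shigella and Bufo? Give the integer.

7

The MRCA of Shigella and Bufo is the root of the tree.
From Shigella up to that node: 4 branches. From Bufo up to the same node: 3 branches. Total: 4 + 3 = 7.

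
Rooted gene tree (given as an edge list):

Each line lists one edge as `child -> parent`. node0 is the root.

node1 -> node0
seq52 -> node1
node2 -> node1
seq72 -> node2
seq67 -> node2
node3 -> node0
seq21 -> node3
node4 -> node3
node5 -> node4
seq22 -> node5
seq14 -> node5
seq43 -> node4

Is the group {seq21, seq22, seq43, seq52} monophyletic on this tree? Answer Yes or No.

No

The MRCA of the listed taxa is the root, so the smallest clade containing them is the whole tree.
That clade also contains seq14, seq67, seq72, which are not in the proposed group, so the group is not monophyletic.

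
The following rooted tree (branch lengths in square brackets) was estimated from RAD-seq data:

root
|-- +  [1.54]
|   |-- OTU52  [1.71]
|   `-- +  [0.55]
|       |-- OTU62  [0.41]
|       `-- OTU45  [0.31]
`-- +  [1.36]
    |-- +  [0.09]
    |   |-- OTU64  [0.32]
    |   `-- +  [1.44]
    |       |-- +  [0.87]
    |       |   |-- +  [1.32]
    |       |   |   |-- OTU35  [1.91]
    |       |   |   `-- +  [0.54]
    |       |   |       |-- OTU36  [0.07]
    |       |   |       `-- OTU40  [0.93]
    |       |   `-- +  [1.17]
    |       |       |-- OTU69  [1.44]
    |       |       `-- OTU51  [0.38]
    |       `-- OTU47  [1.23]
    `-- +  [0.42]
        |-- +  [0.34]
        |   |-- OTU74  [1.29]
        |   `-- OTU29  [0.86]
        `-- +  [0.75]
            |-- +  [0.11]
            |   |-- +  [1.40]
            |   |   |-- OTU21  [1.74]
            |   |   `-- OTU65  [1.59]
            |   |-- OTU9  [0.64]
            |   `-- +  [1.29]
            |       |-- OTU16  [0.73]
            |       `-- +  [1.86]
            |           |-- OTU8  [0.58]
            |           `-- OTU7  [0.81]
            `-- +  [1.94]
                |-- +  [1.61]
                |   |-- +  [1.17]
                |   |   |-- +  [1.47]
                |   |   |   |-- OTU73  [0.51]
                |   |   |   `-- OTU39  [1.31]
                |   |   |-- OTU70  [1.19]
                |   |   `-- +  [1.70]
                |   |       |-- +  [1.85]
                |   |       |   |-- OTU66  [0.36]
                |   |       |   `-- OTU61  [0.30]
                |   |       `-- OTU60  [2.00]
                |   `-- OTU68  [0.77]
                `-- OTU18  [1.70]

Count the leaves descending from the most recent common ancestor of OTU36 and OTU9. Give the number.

23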